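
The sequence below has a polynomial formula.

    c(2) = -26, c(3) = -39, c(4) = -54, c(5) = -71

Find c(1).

-15

D1: -13  -15  -17
D2: -2  -2
The second differences are constant at -2.
Work back: -13 + 2 = -11;  -26 + 11 = -15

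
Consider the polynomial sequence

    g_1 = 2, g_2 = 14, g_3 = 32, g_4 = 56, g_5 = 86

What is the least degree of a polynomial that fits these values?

2

First differences: 12, 18, 24, 30
Second differences: 6, 6, 6
The second differences are constant, so the polynomial has degree 2.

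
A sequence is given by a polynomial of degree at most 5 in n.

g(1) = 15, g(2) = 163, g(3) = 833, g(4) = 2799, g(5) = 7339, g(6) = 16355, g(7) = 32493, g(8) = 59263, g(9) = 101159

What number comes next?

D1: 148 , 670 , 1966 , 4540 , 9016 , 16138 , 26770 , 41896
D2: 522 , 1296 , 2574 , 4476 , 7122 , 10632 , 15126
D3: 774 , 1278 , 1902 , 2646 , 3510 , 4494
D4: 504 , 624 , 744 , 864 , 984
D5: 120 , 120 , 120 , 120
Constant fifth difference = 120, so extend:
984 + 120 = 1104;  4494 + 1104 = 5598;  15126 + 5598 = 20724;  41896 + 20724 = 62620;  101159 + 62620 = 163779

163779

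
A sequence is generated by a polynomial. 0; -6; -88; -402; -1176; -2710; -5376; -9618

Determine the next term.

-15952

Δ: -6 , -82 , -314 , -774 , -1534 , -2666 , -4242
Δ²: -76 , -232 , -460 , -760 , -1132 , -1576
Δ³: -156 , -228 , -300 , -372 , -444
Δ⁴: -72 , -72 , -72 , -72
The fourth differences are constant (-72).
-444 − 72 = -516;  -1576 − 516 = -2092;  -4242 − 2092 = -6334;  -9618 − 6334 = -15952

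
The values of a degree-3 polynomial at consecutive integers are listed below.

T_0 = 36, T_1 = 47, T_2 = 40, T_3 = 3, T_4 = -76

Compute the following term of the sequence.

Δ: 11, -7, -37, -79
Δ²: -18, -30, -42
Δ³: -12, -12
The third differences are constant (-12).
-42 − 12 = -54;  -79 − 54 = -133;  -76 − 133 = -209

-209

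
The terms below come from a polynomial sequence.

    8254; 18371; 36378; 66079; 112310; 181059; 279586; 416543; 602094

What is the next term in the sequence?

848035

10117 , 18007 , 29701 , 46231 , 68749 , 98527 , 136957 , 185551
7890 , 11694 , 16530 , 22518 , 29778 , 38430 , 48594
3804 , 4836 , 5988 , 7260 , 8652 , 10164
1032 , 1152 , 1272 , 1392 , 1512
120 , 120 , 120 , 120
The fifth differences are constant (120).
1512 + 120 = 1632;  10164 + 1632 = 11796;  48594 + 11796 = 60390;  185551 + 60390 = 245941;  602094 + 245941 = 848035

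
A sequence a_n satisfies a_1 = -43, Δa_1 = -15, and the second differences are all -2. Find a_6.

Build the table forward from the leading diagonal:
D2: -2, -2, -2, -2, -2, -2
D1: -15, -17, -19, -21, -23, -25
a: -43, -58, -75, -94, -115, -138

-138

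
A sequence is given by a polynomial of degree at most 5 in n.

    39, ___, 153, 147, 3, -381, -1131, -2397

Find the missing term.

99

Using the last 6 terms:
-6, -144, -384, -750, -1266
-138, -240, -366, -516
-102, -126, -150
-24, -24
Constant fourth difference = -24.
Extend backward: -102 + 24 = -78;  -138 + 78 = -60;  -6 + 60 = 54;  153 − 54 = 99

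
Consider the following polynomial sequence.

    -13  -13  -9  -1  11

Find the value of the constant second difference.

D1: 0, 4, 8, 12
D2: 4, 4, 4

4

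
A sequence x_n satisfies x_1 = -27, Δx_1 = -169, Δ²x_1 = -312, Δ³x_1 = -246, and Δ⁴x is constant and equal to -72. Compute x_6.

-6812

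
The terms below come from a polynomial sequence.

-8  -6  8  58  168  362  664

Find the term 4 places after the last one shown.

2  14  50  110  194  302
12  36  60  84  108
24  24  24  24
The third differences are constant (24).
108 + 24 = 132;  302 + 132 = 434;  664 + 434 = 1098
132 + 24 = 156;  434 + 156 = 590;  1098 + 590 = 1688
156 + 24 = 180;  590 + 180 = 770;  1688 + 770 = 2458
180 + 24 = 204;  770 + 204 = 974;  2458 + 974 = 3432

3432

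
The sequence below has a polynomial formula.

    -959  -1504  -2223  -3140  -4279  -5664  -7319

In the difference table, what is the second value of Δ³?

-24

First differences: -545, -719, -917, -1139, -1385, -1655
Second differences: -174, -198, -222, -246, -270
Third differences: -24, -24, -24, -24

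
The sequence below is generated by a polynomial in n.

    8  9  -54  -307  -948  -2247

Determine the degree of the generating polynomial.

Δ: 1, -63, -253, -641, -1299
Δ²: -64, -190, -388, -658
Δ³: -126, -198, -270
Δ⁴: -72, -72
The fourth differences are constant, so the polynomial has degree 4.

4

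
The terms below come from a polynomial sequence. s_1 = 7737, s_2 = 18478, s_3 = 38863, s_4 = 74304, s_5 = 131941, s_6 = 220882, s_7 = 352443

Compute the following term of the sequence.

540388

Δ: 10741 , 20385 , 35441 , 57637 , 88941 , 131561
Δ²: 9644 , 15056 , 22196 , 31304 , 42620
Δ³: 5412 , 7140 , 9108 , 11316
Δ⁴: 1728 , 1968 , 2208
Δ⁵: 240 , 240
The fifth differences are constant (240).
2208 + 240 = 2448;  11316 + 2448 = 13764;  42620 + 13764 = 56384;  131561 + 56384 = 187945;  352443 + 187945 = 540388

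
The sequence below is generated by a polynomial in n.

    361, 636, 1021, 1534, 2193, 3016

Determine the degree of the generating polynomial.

D1: 275, 385, 513, 659, 823
D2: 110, 128, 146, 164
D3: 18, 18, 18
The third differences are constant, so the polynomial has degree 3.

3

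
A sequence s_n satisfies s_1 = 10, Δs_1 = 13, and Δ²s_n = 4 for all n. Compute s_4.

61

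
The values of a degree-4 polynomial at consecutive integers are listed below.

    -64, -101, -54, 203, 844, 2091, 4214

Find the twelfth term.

D1: -37, 47, 257, 641, 1247, 2123
D2: 84, 210, 384, 606, 876
D3: 126, 174, 222, 270
D4: 48, 48, 48
Constant fourth difference = 48, so extend:
270 + 48 = 318;  876 + 318 = 1194;  2123 + 1194 = 3317;  4214 + 3317 = 7531
318 + 48 = 366;  1194 + 366 = 1560;  3317 + 1560 = 4877;  7531 + 4877 = 12408
366 + 48 = 414;  1560 + 414 = 1974;  4877 + 1974 = 6851;  12408 + 6851 = 19259
414 + 48 = 462;  1974 + 462 = 2436;  6851 + 2436 = 9287;  19259 + 9287 = 28546
462 + 48 = 510;  2436 + 510 = 2946;  9287 + 2946 = 12233;  28546 + 12233 = 40779

40779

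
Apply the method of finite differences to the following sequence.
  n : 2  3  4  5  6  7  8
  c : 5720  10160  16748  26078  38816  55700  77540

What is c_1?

2906

D1: 4440, 6588, 9330, 12738, 16884, 21840
D2: 2148, 2742, 3408, 4146, 4956
D3: 594, 666, 738, 810
D4: 72, 72, 72
The fourth differences are constant at 72.
Work back: 594 − 72 = 522;  2148 − 522 = 1626;  4440 − 1626 = 2814;  5720 − 2814 = 2906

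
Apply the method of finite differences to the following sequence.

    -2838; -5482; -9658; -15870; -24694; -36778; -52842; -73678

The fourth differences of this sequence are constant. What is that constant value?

First differences: -2644, -4176, -6212, -8824, -12084, -16064, -20836
Second differences: -1532, -2036, -2612, -3260, -3980, -4772
Third differences: -504, -576, -648, -720, -792
Fourth differences: -72, -72, -72, -72

-72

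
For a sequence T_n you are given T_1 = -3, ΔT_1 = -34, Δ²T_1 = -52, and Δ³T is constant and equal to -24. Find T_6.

-933

Build the table forward from the leading diagonal:
Δ³: -24  -24  -24  -24  -24  -24
Δ²: -52  -76  -100  -124  -148  -172
Δ: -34  -86  -162  -262  -386  -534
T: -3  -37  -123  -285  -547  -933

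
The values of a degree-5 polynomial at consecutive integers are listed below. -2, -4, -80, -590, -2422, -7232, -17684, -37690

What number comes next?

Δ: -2 , -76 , -510 , -1832 , -4810 , -10452 , -20006
Δ²: -74 , -434 , -1322 , -2978 , -5642 , -9554
Δ³: -360 , -888 , -1656 , -2664 , -3912
Δ⁴: -528 , -768 , -1008 , -1248
Δ⁵: -240 , -240 , -240
Constant fifth difference = -240, so extend:
-1248 − 240 = -1488;  -3912 − 1488 = -5400;  -9554 − 5400 = -14954;  -20006 − 14954 = -34960;  -37690 − 34960 = -72650

-72650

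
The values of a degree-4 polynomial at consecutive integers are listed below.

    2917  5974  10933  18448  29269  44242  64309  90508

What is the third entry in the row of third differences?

846

First differences: 3057, 4959, 7515, 10821, 14973, 20067, 26199
Second differences: 1902, 2556, 3306, 4152, 5094, 6132
Third differences: 654, 750, 846, 942, 1038
Fourth differences: 96, 96, 96, 96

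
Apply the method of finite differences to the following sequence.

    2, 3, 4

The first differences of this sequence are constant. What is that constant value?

First differences: 1, 1

1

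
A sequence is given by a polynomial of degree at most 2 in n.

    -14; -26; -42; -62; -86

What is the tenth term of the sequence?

-266

D1: -12, -16, -20, -24
D2: -4, -4, -4
Second differences constant at -4.
-24 − 4 = -28;  -86 − 28 = -114
-28 − 4 = -32;  -114 − 32 = -146
-32 − 4 = -36;  -146 − 36 = -182
-36 − 4 = -40;  -182 − 40 = -222
-40 − 4 = -44;  -222 − 44 = -266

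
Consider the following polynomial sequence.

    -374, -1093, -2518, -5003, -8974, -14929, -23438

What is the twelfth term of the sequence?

-129283

First differences: -719, -1425, -2485, -3971, -5955, -8509
Second differences: -706, -1060, -1486, -1984, -2554
Third differences: -354, -426, -498, -570
Fourth differences: -72, -72, -72
The fourth differences are constant (-72).
-570 − 72 = -642;  -2554 − 642 = -3196;  -8509 − 3196 = -11705;  -23438 − 11705 = -35143
-642 − 72 = -714;  -3196 − 714 = -3910;  -11705 − 3910 = -15615;  -35143 − 15615 = -50758
-714 − 72 = -786;  -3910 − 786 = -4696;  -15615 − 4696 = -20311;  -50758 − 20311 = -71069
-786 − 72 = -858;  -4696 − 858 = -5554;  -20311 − 5554 = -25865;  -71069 − 25865 = -96934
-858 − 72 = -930;  -5554 − 930 = -6484;  -25865 − 6484 = -32349;  -96934 − 32349 = -129283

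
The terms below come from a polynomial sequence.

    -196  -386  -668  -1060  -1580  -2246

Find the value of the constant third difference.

D1: -190, -282, -392, -520, -666
D2: -92, -110, -128, -146
D3: -18, -18, -18

-18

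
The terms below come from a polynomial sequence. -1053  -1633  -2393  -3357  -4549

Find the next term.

-5993

-580, -760, -964, -1192
-180, -204, -228
-24, -24
Third differences constant at -24.
-228 − 24 = -252;  -1192 − 252 = -1444;  -4549 − 1444 = -5993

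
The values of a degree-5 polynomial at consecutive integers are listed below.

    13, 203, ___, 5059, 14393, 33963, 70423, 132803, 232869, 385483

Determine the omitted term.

Using the last 7 terms:
First differences: 9334  19570  36460  62380  100066  152614
Second differences: 10236  16890  25920  37686  52548
Third differences: 6654  9030  11766  14862
Fourth differences: 2376  2736  3096
Fifth differences: 360  360
Constant fifth difference = 360.
Extend backward: 2376 − 360 = 2016;  6654 − 2016 = 4638;  10236 − 4638 = 5598;  9334 − 5598 = 3736;  5059 − 3736 = 1323

1323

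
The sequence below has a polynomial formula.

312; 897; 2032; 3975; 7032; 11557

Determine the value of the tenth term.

53097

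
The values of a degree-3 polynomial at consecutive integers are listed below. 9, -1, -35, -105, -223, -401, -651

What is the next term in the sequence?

-10  -34  -70  -118  -178  -250
-24  -36  -48  -60  -72
-12  -12  -12  -12
Constant third difference = -12, so extend:
-72 − 12 = -84;  -250 − 84 = -334;  -651 − 334 = -985

-985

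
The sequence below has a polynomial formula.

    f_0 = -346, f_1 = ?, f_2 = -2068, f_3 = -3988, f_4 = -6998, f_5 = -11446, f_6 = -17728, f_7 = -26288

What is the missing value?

Using the last 6 terms:
-1920  -3010  -4448  -6282  -8560
-1090  -1438  -1834  -2278
-348  -396  -444
-48  -48
Constant fourth difference = -48.
Extend backward: -348 + 48 = -300;  -1090 + 300 = -790;  -1920 + 790 = -1130;  -2068 + 1130 = -938

-938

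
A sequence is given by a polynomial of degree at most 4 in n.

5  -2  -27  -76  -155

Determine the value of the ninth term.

-891

D1: -7, -25, -49, -79
D2: -18, -24, -30
D3: -6, -6
Third differences constant at -6.
-30 − 6 = -36;  -79 − 36 = -115;  -155 − 115 = -270
-36 − 6 = -42;  -115 − 42 = -157;  -270 − 157 = -427
-42 − 6 = -48;  -157 − 48 = -205;  -427 − 205 = -632
-48 − 6 = -54;  -205 − 54 = -259;  -632 − 259 = -891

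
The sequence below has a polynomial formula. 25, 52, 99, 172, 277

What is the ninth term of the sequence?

Δ: 27  47  73  105
Δ²: 20  26  32
Δ³: 6  6
Third differences constant at 6.
32 + 6 = 38;  105 + 38 = 143;  277 + 143 = 420
38 + 6 = 44;  143 + 44 = 187;  420 + 187 = 607
44 + 6 = 50;  187 + 50 = 237;  607 + 237 = 844
50 + 6 = 56;  237 + 56 = 293;  844 + 293 = 1137

1137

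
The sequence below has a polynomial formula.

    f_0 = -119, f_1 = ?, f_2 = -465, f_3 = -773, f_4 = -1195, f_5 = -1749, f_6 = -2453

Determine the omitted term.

Using the last 5 terms:
D1: -308  -422  -554  -704
D2: -114  -132  -150
D3: -18  -18
Constant third difference = -18.
Extend backward: -114 + 18 = -96;  -308 + 96 = -212;  -465 + 212 = -253

-253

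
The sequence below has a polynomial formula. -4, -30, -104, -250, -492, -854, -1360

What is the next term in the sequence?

First differences: -26, -74, -146, -242, -362, -506
Second differences: -48, -72, -96, -120, -144
Third differences: -24, -24, -24, -24
Constant third difference = -24, so extend:
-144 − 24 = -168;  -506 − 168 = -674;  -1360 − 674 = -2034

-2034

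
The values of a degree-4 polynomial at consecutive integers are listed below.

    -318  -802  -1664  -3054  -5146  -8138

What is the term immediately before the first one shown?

First differences: -484, -862, -1390, -2092, -2992
Second differences: -378, -528, -702, -900
Third differences: -150, -174, -198
Fourth differences: -24, -24
The fourth differences are constant at -24.
Work back: -150 + 24 = -126;  -378 + 126 = -252;  -484 + 252 = -232;  -318 + 232 = -86

-86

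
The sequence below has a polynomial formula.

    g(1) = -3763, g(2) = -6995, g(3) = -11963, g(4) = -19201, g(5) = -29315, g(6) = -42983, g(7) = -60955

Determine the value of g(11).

-193403

D1: -3232  -4968  -7238  -10114  -13668  -17972
D2: -1736  -2270  -2876  -3554  -4304
D3: -534  -606  -678  -750
D4: -72  -72  -72
Fourth differences constant at -72.
-750 − 72 = -822;  -4304 − 822 = -5126;  -17972 − 5126 = -23098;  -60955 − 23098 = -84053
-822 − 72 = -894;  -5126 − 894 = -6020;  -23098 − 6020 = -29118;  -84053 − 29118 = -113171
-894 − 72 = -966;  -6020 − 966 = -6986;  -29118 − 6986 = -36104;  -113171 − 36104 = -149275
-966 − 72 = -1038;  -6986 − 1038 = -8024;  -36104 − 8024 = -44128;  -149275 − 44128 = -193403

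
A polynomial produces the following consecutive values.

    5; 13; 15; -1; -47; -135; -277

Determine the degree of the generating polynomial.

3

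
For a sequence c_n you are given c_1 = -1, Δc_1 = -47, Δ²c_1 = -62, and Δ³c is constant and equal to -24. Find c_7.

-1693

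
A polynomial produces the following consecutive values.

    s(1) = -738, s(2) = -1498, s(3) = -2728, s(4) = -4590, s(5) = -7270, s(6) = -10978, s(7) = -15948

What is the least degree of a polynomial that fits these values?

4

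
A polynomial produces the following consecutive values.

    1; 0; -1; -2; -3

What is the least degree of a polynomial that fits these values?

1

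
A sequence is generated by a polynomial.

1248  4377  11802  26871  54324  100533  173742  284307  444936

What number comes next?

670929

3129, 7425, 15069, 27453, 46209, 73209, 110565, 160629
4296, 7644, 12384, 18756, 27000, 37356, 50064
3348, 4740, 6372, 8244, 10356, 12708
1392, 1632, 1872, 2112, 2352
240, 240, 240, 240
Fifth differences constant at 240.
2352 + 240 = 2592;  12708 + 2592 = 15300;  50064 + 15300 = 65364;  160629 + 65364 = 225993;  444936 + 225993 = 670929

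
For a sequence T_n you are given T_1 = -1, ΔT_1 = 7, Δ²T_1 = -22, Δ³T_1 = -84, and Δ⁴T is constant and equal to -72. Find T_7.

-3049

Build the table forward from the leading diagonal:
Fourth differences: -72, -72, -72, -72, -72, -72, -72
Third differences: -84, -156, -228, -300, -372, -444, -516
Second differences: -22, -106, -262, -490, -790, -1162, -1606
First differences: 7, -15, -121, -383, -873, -1663, -2825
T: -1, 6, -9, -130, -513, -1386, -3049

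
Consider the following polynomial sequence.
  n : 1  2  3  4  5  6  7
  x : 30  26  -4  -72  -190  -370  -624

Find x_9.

-1402

First differences: -4, -30, -68, -118, -180, -254
Second differences: -26, -38, -50, -62, -74
Third differences: -12, -12, -12, -12
Third differences constant at -12.
-74 − 12 = -86;  -254 − 86 = -340;  -624 − 340 = -964
-86 − 12 = -98;  -340 − 98 = -438;  -964 − 438 = -1402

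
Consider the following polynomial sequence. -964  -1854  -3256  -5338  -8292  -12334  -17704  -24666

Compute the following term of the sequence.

-33508

Δ: -890 , -1402 , -2082 , -2954 , -4042 , -5370 , -6962
Δ²: -512 , -680 , -872 , -1088 , -1328 , -1592
Δ³: -168 , -192 , -216 , -240 , -264
Δ⁴: -24 , -24 , -24 , -24
The fourth differences are constant (-24).
-264 − 24 = -288;  -1592 − 288 = -1880;  -6962 − 1880 = -8842;  -24666 − 8842 = -33508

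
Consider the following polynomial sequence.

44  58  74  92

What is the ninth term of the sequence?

Δ: 14 , 16 , 18
Δ²: 2 , 2
Constant second difference = 2, so extend:
18 + 2 = 20;  92 + 20 = 112
20 + 2 = 22;  112 + 22 = 134
22 + 2 = 24;  134 + 24 = 158
24 + 2 = 26;  158 + 26 = 184
26 + 2 = 28;  184 + 28 = 212

212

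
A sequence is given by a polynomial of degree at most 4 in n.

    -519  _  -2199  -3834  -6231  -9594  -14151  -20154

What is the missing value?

Using the last 6 terms:
-1635, -2397, -3363, -4557, -6003
-762, -966, -1194, -1446
-204, -228, -252
-24, -24
Constant fourth difference = -24.
Extend backward: -204 + 24 = -180;  -762 + 180 = -582;  -1635 + 582 = -1053;  -2199 + 1053 = -1146

-1146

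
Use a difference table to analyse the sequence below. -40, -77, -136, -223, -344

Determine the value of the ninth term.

D1: -37  -59  -87  -121
D2: -22  -28  -34
D3: -6  -6
Constant third difference = -6, so extend:
-34 − 6 = -40;  -121 − 40 = -161;  -344 − 161 = -505
-40 − 6 = -46;  -161 − 46 = -207;  -505 − 207 = -712
-46 − 6 = -52;  -207 − 52 = -259;  -712 − 259 = -971
-52 − 6 = -58;  -259 − 58 = -317;  -971 − 317 = -1288

-1288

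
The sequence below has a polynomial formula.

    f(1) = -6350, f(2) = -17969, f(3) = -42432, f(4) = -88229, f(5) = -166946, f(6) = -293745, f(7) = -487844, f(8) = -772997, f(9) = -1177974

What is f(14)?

-6418769

-11619, -24463, -45797, -78717, -126799, -194099, -285153, -404977
-12844, -21334, -32920, -48082, -67300, -91054, -119824
-8490, -11586, -15162, -19218, -23754, -28770
-3096, -3576, -4056, -4536, -5016
-480, -480, -480, -480
Constant fifth difference = -480, so extend:
-5016 − 480 = -5496;  -28770 − 5496 = -34266;  -119824 − 34266 = -154090;  -404977 − 154090 = -559067;  -1177974 − 559067 = -1737041
-5496 − 480 = -5976;  -34266 − 5976 = -40242;  -154090 − 40242 = -194332;  -559067 − 194332 = -753399;  -1737041 − 753399 = -2490440
-5976 − 480 = -6456;  -40242 − 6456 = -46698;  -194332 − 46698 = -241030;  -753399 − 241030 = -994429;  -2490440 − 994429 = -3484869
-6456 − 480 = -6936;  -46698 − 6936 = -53634;  -241030 − 53634 = -294664;  -994429 − 294664 = -1289093;  -3484869 − 1289093 = -4773962
-6936 − 480 = -7416;  -53634 − 7416 = -61050;  -294664 − 61050 = -355714;  -1289093 − 355714 = -1644807;  -4773962 − 1644807 = -6418769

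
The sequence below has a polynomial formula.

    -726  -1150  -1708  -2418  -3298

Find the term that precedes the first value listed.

First differences: -424, -558, -710, -880
Second differences: -134, -152, -170
Third differences: -18, -18
The third differences are constant at -18.
Work back: -134 + 18 = -116;  -424 + 116 = -308;  -726 + 308 = -418

-418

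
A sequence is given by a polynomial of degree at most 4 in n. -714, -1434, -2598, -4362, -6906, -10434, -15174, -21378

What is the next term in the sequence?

-29322

-720  -1164  -1764  -2544  -3528  -4740  -6204
-444  -600  -780  -984  -1212  -1464
-156  -180  -204  -228  -252
-24  -24  -24  -24
Fourth differences constant at -24.
-252 − 24 = -276;  -1464 − 276 = -1740;  -6204 − 1740 = -7944;  -21378 − 7944 = -29322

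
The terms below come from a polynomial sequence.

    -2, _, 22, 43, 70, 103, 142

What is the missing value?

7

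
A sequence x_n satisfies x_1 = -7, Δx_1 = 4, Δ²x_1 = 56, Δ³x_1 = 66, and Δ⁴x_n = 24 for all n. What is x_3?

Build the table forward from the leading diagonal:
Fourth differences: 24, 24, 24
Third differences: 66, 90, 114
Second differences: 56, 122, 212
First differences: 4, 60, 182
x: -7, -3, 57

57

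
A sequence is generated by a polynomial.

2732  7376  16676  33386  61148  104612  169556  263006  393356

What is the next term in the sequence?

570488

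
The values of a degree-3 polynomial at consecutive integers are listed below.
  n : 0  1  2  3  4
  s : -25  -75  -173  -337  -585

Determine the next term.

-935

Δ: -50, -98, -164, -248
Δ²: -48, -66, -84
Δ³: -18, -18
Constant third difference = -18, so extend:
-84 − 18 = -102;  -248 − 102 = -350;  -585 − 350 = -935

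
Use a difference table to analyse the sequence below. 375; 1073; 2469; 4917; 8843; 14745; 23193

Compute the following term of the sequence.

34829

First differences: 698  1396  2448  3926  5902  8448
Second differences: 698  1052  1478  1976  2546
Third differences: 354  426  498  570
Fourth differences: 72  72  72
Constant fourth difference = 72, so extend:
570 + 72 = 642;  2546 + 642 = 3188;  8448 + 3188 = 11636;  23193 + 11636 = 34829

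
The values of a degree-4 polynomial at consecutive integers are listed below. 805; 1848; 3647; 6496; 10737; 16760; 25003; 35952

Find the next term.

50141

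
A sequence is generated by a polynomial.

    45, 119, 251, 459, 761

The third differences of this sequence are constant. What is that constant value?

18

D1: 74, 132, 208, 302
D2: 58, 76, 94
D3: 18, 18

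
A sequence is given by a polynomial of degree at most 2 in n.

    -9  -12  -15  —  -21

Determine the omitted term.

Using the first 3 terms:
-3, -3
Constant first difference = -3.
Extend forward: -15 − 3 = -18

-18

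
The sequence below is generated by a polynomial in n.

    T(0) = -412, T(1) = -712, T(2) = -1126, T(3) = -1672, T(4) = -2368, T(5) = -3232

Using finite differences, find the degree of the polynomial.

3

D1: -300, -414, -546, -696, -864
D2: -114, -132, -150, -168
D3: -18, -18, -18
The third differences are constant, so the polynomial has degree 3.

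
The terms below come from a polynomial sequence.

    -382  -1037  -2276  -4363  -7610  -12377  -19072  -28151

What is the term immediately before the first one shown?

-95

D1: -655, -1239, -2087, -3247, -4767, -6695, -9079
D2: -584, -848, -1160, -1520, -1928, -2384
D3: -264, -312, -360, -408, -456
D4: -48, -48, -48, -48
The fourth differences are constant at -48.
Work back: -264 + 48 = -216;  -584 + 216 = -368;  -655 + 368 = -287;  -382 + 287 = -95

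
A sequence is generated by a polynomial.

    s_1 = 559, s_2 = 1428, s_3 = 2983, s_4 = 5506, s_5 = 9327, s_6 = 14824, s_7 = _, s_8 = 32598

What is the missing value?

22423

Using the first 6 terms:
First differences: 869  1555  2523  3821  5497
Second differences: 686  968  1298  1676
Third differences: 282  330  378
Fourth differences: 48  48
Constant fourth difference = 48.
Extend forward: 378 + 48 = 426;  1676 + 426 = 2102;  5497 + 2102 = 7599;  14824 + 7599 = 22423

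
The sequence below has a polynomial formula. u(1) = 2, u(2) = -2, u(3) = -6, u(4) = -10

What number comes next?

First differences: -4, -4, -4
The first differences are constant (-4).
-10 − 4 = -14

-14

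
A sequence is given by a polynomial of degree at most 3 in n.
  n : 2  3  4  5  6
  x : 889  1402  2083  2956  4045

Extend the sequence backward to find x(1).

520

Δ: 513, 681, 873, 1089
Δ²: 168, 192, 216
Δ³: 24, 24
The third differences are constant at 24.
Work back: 168 − 24 = 144;  513 − 144 = 369;  889 − 369 = 520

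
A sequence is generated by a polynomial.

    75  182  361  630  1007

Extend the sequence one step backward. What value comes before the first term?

First differences: 107, 179, 269, 377
Second differences: 72, 90, 108
Third differences: 18, 18
The third differences are constant at 18.
Work back: 72 − 18 = 54;  107 − 54 = 53;  75 − 53 = 22

22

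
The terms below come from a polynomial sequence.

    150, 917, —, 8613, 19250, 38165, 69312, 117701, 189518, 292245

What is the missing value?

Using the last 7 terms:
10637, 18915, 31147, 48389, 71817, 102727
8278, 12232, 17242, 23428, 30910
3954, 5010, 6186, 7482
1056, 1176, 1296
120, 120
Constant fifth difference = 120.
Extend backward: 1056 − 120 = 936;  3954 − 936 = 3018;  8278 − 3018 = 5260;  10637 − 5260 = 5377;  8613 − 5377 = 3236

3236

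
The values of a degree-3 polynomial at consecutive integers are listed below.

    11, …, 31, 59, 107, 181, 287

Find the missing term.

Using the last 5 terms:
First differences: 28, 48, 74, 106
Second differences: 20, 26, 32
Third differences: 6, 6
Constant third difference = 6.
Extend backward: 20 − 6 = 14;  28 − 14 = 14;  31 − 14 = 17

17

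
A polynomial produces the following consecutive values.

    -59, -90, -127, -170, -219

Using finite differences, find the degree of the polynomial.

Δ: -31, -37, -43, -49
Δ²: -6, -6, -6
The second differences are constant, so the polynomial has degree 2.

2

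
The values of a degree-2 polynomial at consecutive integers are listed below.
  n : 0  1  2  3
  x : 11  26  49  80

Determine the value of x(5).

D1: 15 , 23 , 31
D2: 8 , 8
Second differences constant at 8.
31 + 8 = 39;  80 + 39 = 119
39 + 8 = 47;  119 + 47 = 166

166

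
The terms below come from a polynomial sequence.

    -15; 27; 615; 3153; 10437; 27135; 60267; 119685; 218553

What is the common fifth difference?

480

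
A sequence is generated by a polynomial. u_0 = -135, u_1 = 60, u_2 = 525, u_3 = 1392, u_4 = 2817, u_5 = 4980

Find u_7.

12360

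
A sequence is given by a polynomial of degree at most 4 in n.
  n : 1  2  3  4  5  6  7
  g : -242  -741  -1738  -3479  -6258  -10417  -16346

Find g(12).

-89551

-499  -997  -1741  -2779  -4159  -5929
-498  -744  -1038  -1380  -1770
-246  -294  -342  -390
-48  -48  -48
The fourth differences are constant (-48).
-390 − 48 = -438;  -1770 − 438 = -2208;  -5929 − 2208 = -8137;  -16346 − 8137 = -24483
-438 − 48 = -486;  -2208 − 486 = -2694;  -8137 − 2694 = -10831;  -24483 − 10831 = -35314
-486 − 48 = -534;  -2694 − 534 = -3228;  -10831 − 3228 = -14059;  -35314 − 14059 = -49373
-534 − 48 = -582;  -3228 − 582 = -3810;  -14059 − 3810 = -17869;  -49373 − 17869 = -67242
-582 − 48 = -630;  -3810 − 630 = -4440;  -17869 − 4440 = -22309;  -67242 − 22309 = -89551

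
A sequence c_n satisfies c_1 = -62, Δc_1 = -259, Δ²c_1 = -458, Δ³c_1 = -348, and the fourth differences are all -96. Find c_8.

-27033

Build the table forward from the leading diagonal:
Fourth differences: -96  -96  -96  -96  -96  -96  -96  -96
Third differences: -348  -444  -540  -636  -732  -828  -924  -1020
Second differences: -458  -806  -1250  -1790  -2426  -3158  -3986  -4910
First differences: -259  -717  -1523  -2773  -4563  -6989  -10147  -14133
c: -62  -321  -1038  -2561  -5334  -9897  -16886  -27033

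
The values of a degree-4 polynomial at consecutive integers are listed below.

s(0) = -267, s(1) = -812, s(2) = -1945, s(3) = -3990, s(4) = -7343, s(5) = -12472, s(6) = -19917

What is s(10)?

-86177

Δ: -545 , -1133 , -2045 , -3353 , -5129 , -7445
Δ²: -588 , -912 , -1308 , -1776 , -2316
Δ³: -324 , -396 , -468 , -540
Δ⁴: -72 , -72 , -72
Fourth differences constant at -72.
-540 − 72 = -612;  -2316 − 612 = -2928;  -7445 − 2928 = -10373;  -19917 − 10373 = -30290
-612 − 72 = -684;  -2928 − 684 = -3612;  -10373 − 3612 = -13985;  -30290 − 13985 = -44275
-684 − 72 = -756;  -3612 − 756 = -4368;  -13985 − 4368 = -18353;  -44275 − 18353 = -62628
-756 − 72 = -828;  -4368 − 828 = -5196;  -18353 − 5196 = -23549;  -62628 − 23549 = -86177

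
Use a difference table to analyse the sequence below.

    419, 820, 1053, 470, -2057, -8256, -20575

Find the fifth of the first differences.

-6199

First differences: 401, 233, -583, -2527, -6199, -12319
Second differences: -168, -816, -1944, -3672, -6120
Third differences: -648, -1128, -1728, -2448
Fourth differences: -480, -600, -720
Fifth differences: -120, -120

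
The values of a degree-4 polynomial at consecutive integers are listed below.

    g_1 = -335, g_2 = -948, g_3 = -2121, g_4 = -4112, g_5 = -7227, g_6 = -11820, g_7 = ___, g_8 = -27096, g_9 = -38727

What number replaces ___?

-18293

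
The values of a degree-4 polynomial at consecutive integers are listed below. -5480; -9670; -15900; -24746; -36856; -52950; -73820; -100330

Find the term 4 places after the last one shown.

D1: -4190  -6230  -8846  -12110  -16094  -20870  -26510
D2: -2040  -2616  -3264  -3984  -4776  -5640
D3: -576  -648  -720  -792  -864
D4: -72  -72  -72  -72
Fourth differences constant at -72.
-864 − 72 = -936;  -5640 − 936 = -6576;  -26510 − 6576 = -33086;  -100330 − 33086 = -133416
-936 − 72 = -1008;  -6576 − 1008 = -7584;  -33086 − 7584 = -40670;  -133416 − 40670 = -174086
-1008 − 72 = -1080;  -7584 − 1080 = -8664;  -40670 − 8664 = -49334;  -174086 − 49334 = -223420
-1080 − 72 = -1152;  -8664 − 1152 = -9816;  -49334 − 9816 = -59150;  -223420 − 59150 = -282570

-282570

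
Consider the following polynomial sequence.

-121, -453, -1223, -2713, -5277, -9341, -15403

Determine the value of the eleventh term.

Δ: -332 , -770 , -1490 , -2564 , -4064 , -6062
Δ²: -438 , -720 , -1074 , -1500 , -1998
Δ³: -282 , -354 , -426 , -498
Δ⁴: -72 , -72 , -72
Fourth differences constant at -72.
-498 − 72 = -570;  -1998 − 570 = -2568;  -6062 − 2568 = -8630;  -15403 − 8630 = -24033
-570 − 72 = -642;  -2568 − 642 = -3210;  -8630 − 3210 = -11840;  -24033 − 11840 = -35873
-642 − 72 = -714;  -3210 − 714 = -3924;  -11840 − 3924 = -15764;  -35873 − 15764 = -51637
-714 − 72 = -786;  -3924 − 786 = -4710;  -15764 − 4710 = -20474;  -51637 − 20474 = -72111

-72111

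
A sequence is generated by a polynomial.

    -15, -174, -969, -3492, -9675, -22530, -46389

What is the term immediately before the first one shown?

D1: -159, -795, -2523, -6183, -12855, -23859
D2: -636, -1728, -3660, -6672, -11004
D3: -1092, -1932, -3012, -4332
D4: -840, -1080, -1320
D5: -240, -240
The fifth differences are constant at -240.
Work back: -840 + 240 = -600;  -1092 + 600 = -492;  -636 + 492 = -144;  -159 + 144 = -15;  -15 + 15 = 0

0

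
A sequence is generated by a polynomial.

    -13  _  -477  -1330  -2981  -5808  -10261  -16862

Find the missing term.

Using the last 6 terms:
D1: -853, -1651, -2827, -4453, -6601
D2: -798, -1176, -1626, -2148
D3: -378, -450, -522
D4: -72, -72
Constant fourth difference = -72.
Extend backward: -378 + 72 = -306;  -798 + 306 = -492;  -853 + 492 = -361;  -477 + 361 = -116

-116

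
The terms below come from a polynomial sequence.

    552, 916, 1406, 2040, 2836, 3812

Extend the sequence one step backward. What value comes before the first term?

296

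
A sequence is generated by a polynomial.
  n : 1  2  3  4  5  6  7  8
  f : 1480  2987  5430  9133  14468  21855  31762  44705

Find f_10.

82003

D1: 1507, 2443, 3703, 5335, 7387, 9907, 12943
D2: 936, 1260, 1632, 2052, 2520, 3036
D3: 324, 372, 420, 468, 516
D4: 48, 48, 48, 48
The fourth differences are constant (48).
516 + 48 = 564;  3036 + 564 = 3600;  12943 + 3600 = 16543;  44705 + 16543 = 61248
564 + 48 = 612;  3600 + 612 = 4212;  16543 + 4212 = 20755;  61248 + 20755 = 82003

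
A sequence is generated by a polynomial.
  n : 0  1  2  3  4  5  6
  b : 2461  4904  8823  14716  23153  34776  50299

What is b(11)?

First differences: 2443, 3919, 5893, 8437, 11623, 15523
Second differences: 1476, 1974, 2544, 3186, 3900
Third differences: 498, 570, 642, 714
Fourth differences: 72, 72, 72
Fourth differences constant at 72.
714 + 72 = 786;  3900 + 786 = 4686;  15523 + 4686 = 20209;  50299 + 20209 = 70508
786 + 72 = 858;  4686 + 858 = 5544;  20209 + 5544 = 25753;  70508 + 25753 = 96261
858 + 72 = 930;  5544 + 930 = 6474;  25753 + 6474 = 32227;  96261 + 32227 = 128488
930 + 72 = 1002;  6474 + 1002 = 7476;  32227 + 7476 = 39703;  128488 + 39703 = 168191
1002 + 72 = 1074;  7476 + 1074 = 8550;  39703 + 8550 = 48253;  168191 + 48253 = 216444

216444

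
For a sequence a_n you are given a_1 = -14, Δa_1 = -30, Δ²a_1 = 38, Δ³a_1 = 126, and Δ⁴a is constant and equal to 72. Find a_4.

136

Build the table forward from the leading diagonal:
Fourth differences: 72, 72, 72, 72
Third differences: 126, 198, 270, 342
Second differences: 38, 164, 362, 632
First differences: -30, 8, 172, 534
a: -14, -44, -36, 136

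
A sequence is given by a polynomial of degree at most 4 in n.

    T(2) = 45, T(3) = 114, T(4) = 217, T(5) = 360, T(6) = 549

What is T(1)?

4

69, 103, 143, 189
34, 40, 46
6, 6
The third differences are constant at 6.
Work back: 34 − 6 = 28;  69 − 28 = 41;  45 − 41 = 4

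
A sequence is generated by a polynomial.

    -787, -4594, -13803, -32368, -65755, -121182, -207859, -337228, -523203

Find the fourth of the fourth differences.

Δ: -3807, -9209, -18565, -33387, -55427, -86677, -129369, -185975
Δ²: -5402, -9356, -14822, -22040, -31250, -42692, -56606
Δ³: -3954, -5466, -7218, -9210, -11442, -13914
Δ⁴: -1512, -1752, -1992, -2232, -2472
Δ⁵: -240, -240, -240, -240

-2232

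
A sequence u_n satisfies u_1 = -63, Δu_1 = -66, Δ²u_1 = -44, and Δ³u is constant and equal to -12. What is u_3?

Build the table forward from the leading diagonal:
Third differences: -12, -12, -12
Second differences: -44, -56, -68
First differences: -66, -110, -166
u: -63, -129, -239

-239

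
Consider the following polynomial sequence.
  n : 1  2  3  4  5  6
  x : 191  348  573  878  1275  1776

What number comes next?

2393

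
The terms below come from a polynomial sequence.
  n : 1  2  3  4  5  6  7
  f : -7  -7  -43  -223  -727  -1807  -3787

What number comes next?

-7063

First differences: 0, -36, -180, -504, -1080, -1980
Second differences: -36, -144, -324, -576, -900
Third differences: -108, -180, -252, -324
Fourth differences: -72, -72, -72
Constant fourth difference = -72, so extend:
-324 − 72 = -396;  -900 − 396 = -1296;  -1980 − 1296 = -3276;  -3787 − 3276 = -7063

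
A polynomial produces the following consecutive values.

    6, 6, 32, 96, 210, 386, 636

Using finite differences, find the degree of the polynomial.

First differences: 0, 26, 64, 114, 176, 250
Second differences: 26, 38, 50, 62, 74
Third differences: 12, 12, 12, 12
The third differences are constant, so the polynomial has degree 3.

3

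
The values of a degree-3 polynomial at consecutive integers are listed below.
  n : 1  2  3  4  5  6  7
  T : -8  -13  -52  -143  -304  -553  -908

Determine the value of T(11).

First differences: -5 , -39 , -91 , -161 , -249 , -355
Second differences: -34 , -52 , -70 , -88 , -106
Third differences: -18 , -18 , -18 , -18
Constant third difference = -18, so extend:
-106 − 18 = -124;  -355 − 124 = -479;  -908 − 479 = -1387
-124 − 18 = -142;  -479 − 142 = -621;  -1387 − 621 = -2008
-142 − 18 = -160;  -621 − 160 = -781;  -2008 − 781 = -2789
-160 − 18 = -178;  -781 − 178 = -959;  -2789 − 959 = -3748

-3748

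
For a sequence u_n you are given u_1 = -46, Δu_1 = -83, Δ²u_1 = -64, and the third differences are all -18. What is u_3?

-276

Build the table forward from the leading diagonal:
Δ³: -18  -18  -18
Δ²: -64  -82  -100
Δ: -83  -147  -229
u: -46  -129  -276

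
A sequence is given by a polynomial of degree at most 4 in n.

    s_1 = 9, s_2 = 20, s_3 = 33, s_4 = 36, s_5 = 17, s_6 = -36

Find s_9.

-519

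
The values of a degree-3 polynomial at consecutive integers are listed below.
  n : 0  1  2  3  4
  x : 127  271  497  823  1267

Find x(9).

Δ: 144, 226, 326, 444
Δ²: 82, 100, 118
Δ³: 18, 18
Third differences constant at 18.
118 + 18 = 136;  444 + 136 = 580;  1267 + 580 = 1847
136 + 18 = 154;  580 + 154 = 734;  1847 + 734 = 2581
154 + 18 = 172;  734 + 172 = 906;  2581 + 906 = 3487
172 + 18 = 190;  906 + 190 = 1096;  3487 + 1096 = 4583
190 + 18 = 208;  1096 + 208 = 1304;  4583 + 1304 = 5887

5887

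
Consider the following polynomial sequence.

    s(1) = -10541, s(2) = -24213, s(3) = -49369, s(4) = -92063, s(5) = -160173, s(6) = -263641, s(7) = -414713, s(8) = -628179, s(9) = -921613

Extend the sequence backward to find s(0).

Δ: -13672  -25156  -42694  -68110  -103468  -151072  -213466  -293434
Δ²: -11484  -17538  -25416  -35358  -47604  -62394  -79968
Δ³: -6054  -7878  -9942  -12246  -14790  -17574
Δ⁴: -1824  -2064  -2304  -2544  -2784
Δ⁵: -240  -240  -240  -240
The fifth differences are constant at -240.
Work back: -1824 + 240 = -1584;  -6054 + 1584 = -4470;  -11484 + 4470 = -7014;  -13672 + 7014 = -6658;  -10541 + 6658 = -3883

-3883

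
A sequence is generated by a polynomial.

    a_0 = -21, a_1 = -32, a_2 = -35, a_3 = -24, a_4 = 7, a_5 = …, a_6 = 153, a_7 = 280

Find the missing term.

64

Using the first 5 terms:
D1: -11, -3, 11, 31
D2: 8, 14, 20
D3: 6, 6
Constant third difference = 6.
Extend forward: 20 + 6 = 26;  31 + 26 = 57;  7 + 57 = 64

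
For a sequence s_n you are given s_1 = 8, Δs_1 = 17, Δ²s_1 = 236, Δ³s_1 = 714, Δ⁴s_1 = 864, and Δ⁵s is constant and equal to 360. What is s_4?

Build the table forward from the leading diagonal:
Fifth differences: 360  360  360  360
Fourth differences: 864  1224  1584  1944
Third differences: 714  1578  2802  4386
Second differences: 236  950  2528  5330
First differences: 17  253  1203  3731
s: 8  25  278  1481

1481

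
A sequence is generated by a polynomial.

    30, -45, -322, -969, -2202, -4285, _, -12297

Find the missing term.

Using the first 6 terms:
D1: -75  -277  -647  -1233  -2083
D2: -202  -370  -586  -850
D3: -168  -216  -264
D4: -48  -48
Constant fourth difference = -48.
Extend forward: -264 − 48 = -312;  -850 − 312 = -1162;  -2083 − 1162 = -3245;  -4285 − 3245 = -7530

-7530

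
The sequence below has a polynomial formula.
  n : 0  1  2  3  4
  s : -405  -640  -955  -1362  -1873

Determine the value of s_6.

-235, -315, -407, -511
-80, -92, -104
-12, -12
The third differences are constant (-12).
-104 − 12 = -116;  -511 − 116 = -627;  -1873 − 627 = -2500
-116 − 12 = -128;  -627 − 128 = -755;  -2500 − 755 = -3255

-3255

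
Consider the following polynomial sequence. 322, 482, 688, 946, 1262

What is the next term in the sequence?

160, 206, 258, 316
46, 52, 58
6, 6
Third differences constant at 6.
58 + 6 = 64;  316 + 64 = 380;  1262 + 380 = 1642

1642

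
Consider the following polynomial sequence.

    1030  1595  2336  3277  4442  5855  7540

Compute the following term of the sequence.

9521

D1: 565 , 741 , 941 , 1165 , 1413 , 1685
D2: 176 , 200 , 224 , 248 , 272
D3: 24 , 24 , 24 , 24
Constant third difference = 24, so extend:
272 + 24 = 296;  1685 + 296 = 1981;  7540 + 1981 = 9521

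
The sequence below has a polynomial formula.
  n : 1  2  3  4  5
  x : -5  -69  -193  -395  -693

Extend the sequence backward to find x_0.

17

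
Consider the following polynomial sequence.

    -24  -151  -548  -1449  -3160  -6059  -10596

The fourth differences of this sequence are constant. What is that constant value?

-72

First differences: -127, -397, -901, -1711, -2899, -4537
Second differences: -270, -504, -810, -1188, -1638
Third differences: -234, -306, -378, -450
Fourth differences: -72, -72, -72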